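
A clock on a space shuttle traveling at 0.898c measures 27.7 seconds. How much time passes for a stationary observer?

Proper time Δt₀ = 27.7 seconds
γ = 1/√(1 - 0.898²) = 2.273
Δt = γΔt₀ = 2.273 × 27.7 = 62.96 seconds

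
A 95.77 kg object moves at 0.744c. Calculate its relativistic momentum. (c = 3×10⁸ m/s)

γ = 1/√(1 - 0.744²) = 1.4966
v = 0.744 × 3×10⁸ = 2.232×10⁸ m/s
p = γmv = 1.4966 × 95.77 × 2.232×10⁸ = 3.199×10¹⁰ kg·m/s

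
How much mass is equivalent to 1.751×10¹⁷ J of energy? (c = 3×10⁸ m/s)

From E = mc², we get m = E/c²
c² = (3×10⁸)² = 9×10¹⁶ m²/s²
m = 1.751×10¹⁷ / 9×10¹⁶ = 1.946 kg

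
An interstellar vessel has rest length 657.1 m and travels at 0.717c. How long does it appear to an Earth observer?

Proper length L₀ = 657.1 m
γ = 1/√(1 - 0.717²) = 1.4346
L = L₀/γ = 657.1/1.4346 = 458.0 m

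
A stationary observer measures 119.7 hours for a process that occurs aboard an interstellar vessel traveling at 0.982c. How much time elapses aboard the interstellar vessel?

Dilated time Δt = 119.7 hours
γ = 1/√(1 - 0.982²) = 5.294
Δt₀ = Δt/γ = 119.7/5.294 = 22.61 hours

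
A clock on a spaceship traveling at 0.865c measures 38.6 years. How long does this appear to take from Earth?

Proper time Δt₀ = 38.6 years
γ = 1/√(1 - 0.865²) = 1.993
Δt = γΔt₀ = 1.993 × 38.6 = 76.93 years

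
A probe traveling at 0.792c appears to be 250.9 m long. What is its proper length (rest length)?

Contracted length L = 250.9 m
γ = 1/√(1 - 0.792²) = 1.638
L₀ = γL = 1.638 × 250.9 = 411.0 m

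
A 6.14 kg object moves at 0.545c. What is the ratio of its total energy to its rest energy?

E = γmc², E₀ = mc²
E/E₀ = γ = 1/√(1 - 0.545²) = 1.193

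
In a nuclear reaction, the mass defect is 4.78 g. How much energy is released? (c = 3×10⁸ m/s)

Convert mass defect: Δm = 4.78 g = 0.00478 kg
E = Δm·c² = 0.00478 × (3×10⁸)²
= 0.00478 × 9×10¹⁶ = 4.302×10¹⁴ J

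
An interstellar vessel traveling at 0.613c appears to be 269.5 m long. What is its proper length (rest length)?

Contracted length L = 269.5 m
γ = 1/√(1 - 0.613²) = 1.2657
L₀ = γL = 1.2657 × 269.5 = 341.1 m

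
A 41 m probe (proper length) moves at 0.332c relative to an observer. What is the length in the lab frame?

Proper length L₀ = 41 m
γ = 1/√(1 - 0.332²) = 1.06013
L = L₀/γ = 41/1.06013 = 38.67 m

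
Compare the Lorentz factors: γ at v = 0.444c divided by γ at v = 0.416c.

γ₁ = 1/√(1 - 0.444²) = 1.116
γ₂ = 1/√(1 - 0.416²) = 1.100
γ₁/γ₂ = 1.116/1.100 = 1.015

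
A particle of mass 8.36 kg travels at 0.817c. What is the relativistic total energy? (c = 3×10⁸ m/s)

γ = 1/√(1 - 0.817²) = 1.734
mc² = 8.36 × (3×10⁸)² = 7.524×10¹⁷ J
E = γmc² = 1.734 × 7.524×10¹⁷ = 1.305×10¹⁸ J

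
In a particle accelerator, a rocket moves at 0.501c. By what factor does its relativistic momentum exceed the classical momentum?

p_rel = γmv, p_class = mv
Ratio = γ = 1/√(1 - 0.501²)
= 1/√(0.748999) = 1.155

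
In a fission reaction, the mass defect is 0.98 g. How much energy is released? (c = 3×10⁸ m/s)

Convert mass defect: Δm = 0.98 g = 0.00098 kg
E = Δm·c² = 0.00098 × (3×10⁸)²
= 0.00098 × 9×10¹⁶ = 8.820×10¹³ J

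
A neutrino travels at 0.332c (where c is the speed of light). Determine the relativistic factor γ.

v/c = 0.332, so (v/c)² = 0.110224
1 - (v/c)² = 0.889776
γ = 1/√(0.889776) = 1.060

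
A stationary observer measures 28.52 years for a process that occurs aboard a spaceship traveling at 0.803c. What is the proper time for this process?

Dilated time Δt = 28.52 years
γ = 1/√(1 - 0.803²) = 1.678
Δt₀ = Δt/γ = 28.52/1.678 = 17.00 years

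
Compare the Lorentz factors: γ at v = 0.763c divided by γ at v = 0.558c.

γ₁ = 1/√(1 - 0.763²) = 1.547
γ₂ = 1/√(1 - 0.558²) = 1.205
γ₁/γ₂ = 1.547/1.205 = 1.284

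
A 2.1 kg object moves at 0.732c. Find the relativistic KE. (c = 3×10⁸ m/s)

γ = 1/√(1 - 0.732²) = 1.4678
γ - 1 = 0.4678
KE = (γ-1)mc² = 0.4678 × 2.1 × (3×10⁸)² = 8.841×10¹⁶ J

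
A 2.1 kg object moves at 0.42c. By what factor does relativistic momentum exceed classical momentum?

p_rel = γmv, p_class = mv
Ratio = γ = 1/√(1 - 0.42²) = 1.102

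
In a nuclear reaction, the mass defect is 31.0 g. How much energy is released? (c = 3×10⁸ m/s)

Convert mass defect: Δm = 31.0 g = 0.031 kg
E = Δm·c² = 0.031 × (3×10⁸)²
= 0.031 × 9×10¹⁶ = 2.790×10¹⁵ J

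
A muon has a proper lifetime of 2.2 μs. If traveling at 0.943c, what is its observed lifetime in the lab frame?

Proper lifetime τ₀ = 2.2 μs
γ = 1/√(1 - 0.943²) = 3.005
τ = γτ₀ = 3.005 × 2.2 μs = 6.611 μs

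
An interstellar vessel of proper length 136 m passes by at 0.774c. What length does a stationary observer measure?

Proper length L₀ = 136 m
γ = 1/√(1 - 0.774²) = 1.5793
L = L₀/γ = 136/1.5793 = 86.11 m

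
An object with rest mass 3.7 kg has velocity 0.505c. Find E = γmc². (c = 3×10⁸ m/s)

γ = 1/√(1 - 0.505²) = 1.1586
mc² = 3.7 × (3×10⁸)² = 3.330×10¹⁷ J
E = γmc² = 1.1586 × 3.330×10¹⁷ = 3.858×10¹⁷ J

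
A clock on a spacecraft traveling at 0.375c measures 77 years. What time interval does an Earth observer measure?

Proper time Δt₀ = 77 years
γ = 1/√(1 - 0.375²) = 1.0787
Δt = γΔt₀ = 1.0787 × 77 = 83.06 years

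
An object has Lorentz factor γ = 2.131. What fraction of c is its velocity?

From γ = 1/√(1 - v²/c²):
1/γ² = 1/2.131² = 0.2202
v²/c² = 1 - 0.2202 = 0.7798
v/c = √(0.7798) = 0.8831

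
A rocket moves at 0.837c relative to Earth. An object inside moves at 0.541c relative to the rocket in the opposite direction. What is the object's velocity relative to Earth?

Object's velocity in rocket frame is u' = -0.541c
u = (u' + v)/(1 + u'v/c²) = (v - 0.541)/(1 - 0.541·v/c²)
Numerator: 0.837 - 0.541 = 0.296
Denominator: 1 - 0.452817 = 0.547183
u = 0.296/0.547183 = 0.5410c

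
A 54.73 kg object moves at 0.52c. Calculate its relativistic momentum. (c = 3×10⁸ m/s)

γ = 1/√(1 - 0.52²) = 1.17073
v = 0.52 × 3×10⁸ = 1.560×10⁸ m/s
p = γmv = 1.17073 × 54.73 × 1.560×10⁸ = 9.996×10⁹ kg·m/s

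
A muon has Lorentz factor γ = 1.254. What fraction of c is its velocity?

From γ = 1/√(1 - v²/c²):
1/γ² = 1/1.254² = 0.6359
v²/c² = 1 - 0.6359 = 0.3641
v/c = √(0.3641) = 0.6034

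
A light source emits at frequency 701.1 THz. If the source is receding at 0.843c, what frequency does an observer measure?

β = v/c = 0.843
(1-β)/(1+β) = 0.157/1.843 = 0.08519
Doppler factor = √(0.08519) = 0.29187
f_obs = 701.1 × 0.29187 = 204.6 THz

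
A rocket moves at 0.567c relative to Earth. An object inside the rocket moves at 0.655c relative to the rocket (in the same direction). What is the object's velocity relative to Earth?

u = (u' + v)/(1 + u'v/c²)
Numerator: 0.655 + 0.567 = 1.222
Denominator: 1 + 0.371385 = 1.371385
u = 1.222/1.371385 = 0.8911c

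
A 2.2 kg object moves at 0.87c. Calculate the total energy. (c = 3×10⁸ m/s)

γ = 1/√(1 - 0.87²) = 2.0282
mc² = 2.2 × (3×10⁸)² = 1.980×10¹⁷ J
E = γmc² = 2.0282 × 1.980×10¹⁷ = 4.016×10¹⁷ J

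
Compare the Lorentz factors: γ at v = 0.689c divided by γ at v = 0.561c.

γ₁ = 1/√(1 - 0.689²) = 1.380
γ₂ = 1/√(1 - 0.561²) = 1.208
γ₁/γ₂ = 1.380/1.208 = 1.142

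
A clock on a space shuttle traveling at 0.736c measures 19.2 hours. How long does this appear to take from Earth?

Proper time Δt₀ = 19.2 hours
γ = 1/√(1 - 0.736²) = 1.477
Δt = γΔt₀ = 1.477 × 19.2 = 28.36 hours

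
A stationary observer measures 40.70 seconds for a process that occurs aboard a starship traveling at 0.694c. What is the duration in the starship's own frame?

Dilated time Δt = 40.70 seconds
γ = 1/√(1 - 0.694²) = 1.389
Δt₀ = Δt/γ = 40.70/1.389 = 29.30 seconds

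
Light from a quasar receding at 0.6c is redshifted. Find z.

β = 0.6
(1+β)/(1-β) = 1.6/0.4 = 4.000
√(4.000) = 2.000
z = 2.000 - 1 = 1.000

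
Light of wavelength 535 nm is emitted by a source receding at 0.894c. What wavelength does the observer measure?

β = 0.894
Wavelength Doppler factor = √(1.894/0.106) = √(17.87) = 4.227
λ_obs = 535 × 4.227 = 2261 nm (redshift)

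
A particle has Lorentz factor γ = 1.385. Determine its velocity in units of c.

From γ = 1/√(1 - v²/c²):
1/γ² = 1/1.385² = 0.5213
v²/c² = 1 - 0.5213 = 0.4787
v/c = √(0.4787) = 0.6919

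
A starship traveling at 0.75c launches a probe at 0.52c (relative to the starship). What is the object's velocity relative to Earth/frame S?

u = (u' + v)/(1 + u'v/c²)
Numerator: 0.52 + 0.75 = 1.27
Denominator: 1 + 0.39 = 1.39
u = 1.27/1.39 = 0.9137c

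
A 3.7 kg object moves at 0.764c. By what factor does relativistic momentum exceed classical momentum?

p_rel = γmv, p_class = mv
Ratio = γ = 1/√(1 - 0.764²) = 1.550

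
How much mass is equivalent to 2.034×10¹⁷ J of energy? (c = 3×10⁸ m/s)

From E = mc², we get m = E/c²
c² = (3×10⁸)² = 9×10¹⁶ m²/s²
m = 2.034×10¹⁷ / 9×10¹⁶ = 2.260 kg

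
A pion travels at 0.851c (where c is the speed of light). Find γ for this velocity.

v/c = 0.851, so (v/c)² = 0.724201
1 - (v/c)² = 0.275799
γ = 1/√(0.275799) = 1.904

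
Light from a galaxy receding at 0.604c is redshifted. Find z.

β = 0.604
(1+β)/(1-β) = 1.604/0.396 = 4.051
√(4.051) = 2.013
z = 2.013 - 1 = 1.013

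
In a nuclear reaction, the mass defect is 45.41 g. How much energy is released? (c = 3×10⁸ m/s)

Convert mass defect: Δm = 45.41 g = 0.04541 kg
E = Δm·c² = 0.04541 × (3×10⁸)²
= 0.04541 × 9×10¹⁶ = 4.087×10¹⁵ J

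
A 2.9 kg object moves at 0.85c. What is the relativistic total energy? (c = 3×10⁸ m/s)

γ = 1/√(1 - 0.85²) = 1.8983
mc² = 2.9 × (3×10⁸)² = 2.610×10¹⁷ J
E = γmc² = 1.8983 × 2.610×10¹⁷ = 4.955×10¹⁷ J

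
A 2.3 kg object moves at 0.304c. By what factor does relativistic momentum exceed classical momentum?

p_rel = γmv, p_class = mv
Ratio = γ = 1/√(1 - 0.304²) = 1.050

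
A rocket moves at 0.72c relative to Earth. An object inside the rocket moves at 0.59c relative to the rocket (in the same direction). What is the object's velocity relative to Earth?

u = (u' + v)/(1 + u'v/c²)
Numerator: 0.59 + 0.72 = 1.31
Denominator: 1 + 0.4248 = 1.4248
u = 1.31/1.4248 = 0.9194c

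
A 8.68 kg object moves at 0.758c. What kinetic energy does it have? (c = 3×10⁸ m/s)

γ = 1/√(1 - 0.758²) = 1.5331
γ - 1 = 0.5331
KE = (γ-1)mc² = 0.5331 × 8.68 × (3×10⁸)² = 4.165×10¹⁷ J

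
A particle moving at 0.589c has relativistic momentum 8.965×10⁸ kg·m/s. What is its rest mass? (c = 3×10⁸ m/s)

γ = 1/√(1 - 0.589²) = 1.2374
v = 0.589 × 3×10⁸ = 1.767×10⁸ m/s
m = p/(γv) = 8.965×10⁸/(1.2374 × 1.767×10⁸) = 4.100 kg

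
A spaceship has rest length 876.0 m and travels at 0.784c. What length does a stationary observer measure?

Proper length L₀ = 876.0 m
γ = 1/√(1 - 0.784²) = 1.611
L = L₀/γ = 876.0/1.611 = 543.8 m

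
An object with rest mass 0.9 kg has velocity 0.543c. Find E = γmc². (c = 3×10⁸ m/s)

γ = 1/√(1 - 0.543²) = 1.1909
mc² = 0.9 × (3×10⁸)² = 8.100×10¹⁶ J
E = γmc² = 1.1909 × 8.100×10¹⁶ = 9.646×10¹⁶ J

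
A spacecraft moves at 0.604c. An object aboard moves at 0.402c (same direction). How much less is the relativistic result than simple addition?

Classical: u' + v = 0.402 + 0.604 = 1.006c
Relativistic: u = (0.402 + 0.604)/(1 + 0.242808) = 1.006/1.242808 = 0.8095c
Difference: 1.006 - 0.8095 = 0.1965c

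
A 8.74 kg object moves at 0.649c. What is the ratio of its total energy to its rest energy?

E = γmc², E₀ = mc²
E/E₀ = γ = 1/√(1 - 0.649²) = 1.314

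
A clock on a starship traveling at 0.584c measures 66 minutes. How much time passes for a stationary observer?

Proper time Δt₀ = 66 minutes
γ = 1/√(1 - 0.584²) = 1.232
Δt = γΔt₀ = 1.232 × 66 = 81.31 minutes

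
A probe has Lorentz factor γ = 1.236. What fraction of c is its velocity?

From γ = 1/√(1 - v²/c²):
1/γ² = 1/1.236² = 0.6546
v²/c² = 1 - 0.6546 = 0.3454
v/c = √(0.3454) = 0.5877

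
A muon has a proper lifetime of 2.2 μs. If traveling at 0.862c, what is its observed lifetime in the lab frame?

Proper lifetime τ₀ = 2.2 μs
γ = 1/√(1 - 0.862²) = 1.9727
τ = γτ₀ = 1.9727 × 2.2 μs = 4.340 μs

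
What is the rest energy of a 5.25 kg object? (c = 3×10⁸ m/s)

c² = (3×10⁸)² = 9.000×10¹⁶ m²/s²
E₀ = mc² = 5.25 × 9.000×10¹⁶ = 4.725×10¹⁷ J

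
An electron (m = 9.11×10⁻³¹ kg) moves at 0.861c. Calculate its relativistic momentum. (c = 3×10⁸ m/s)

γ = 1/√(1 - 0.861²) = 1.9662
v = 0.861 × 3×10⁸ = 2.583×10⁸ m/s
p = γmv = 1.9662 × 9.11×10⁻³¹ × 2.583×10⁸ = 4.627×10⁻²² kg·m/s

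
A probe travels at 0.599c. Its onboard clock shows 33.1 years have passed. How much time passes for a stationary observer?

Proper time Δt₀ = 33.1 years
γ = 1/√(1 - 0.599²) = 1.249
Δt = γΔt₀ = 1.249 × 33.1 = 41.34 years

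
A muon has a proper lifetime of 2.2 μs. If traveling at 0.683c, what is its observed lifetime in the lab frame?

Proper lifetime τ₀ = 2.2 μs
γ = 1/√(1 - 0.683²) = 1.369
τ = γτ₀ = 1.369 × 2.2 μs = 3.012 μs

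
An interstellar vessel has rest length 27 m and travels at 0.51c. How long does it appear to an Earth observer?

Proper length L₀ = 27 m
γ = 1/√(1 - 0.51²) = 1.163
L = L₀/γ = 27/1.163 = 23.22 m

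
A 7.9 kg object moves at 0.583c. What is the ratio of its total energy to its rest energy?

E = γmc², E₀ = mc²
E/E₀ = γ = 1/√(1 - 0.583²) = 1.231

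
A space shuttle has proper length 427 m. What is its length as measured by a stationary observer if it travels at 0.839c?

Proper length L₀ = 427 m
γ = 1/√(1 - 0.839²) = 1.838
L = L₀/γ = 427/1.838 = 232.3 m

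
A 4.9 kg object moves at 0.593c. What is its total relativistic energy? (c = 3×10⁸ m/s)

γ = 1/√(1 - 0.593²) = 1.242
mc² = 4.9 × (3×10⁸)² = 4.410×10¹⁷ J
E = γmc² = 1.242 × 4.410×10¹⁷ = 5.477×10¹⁷ J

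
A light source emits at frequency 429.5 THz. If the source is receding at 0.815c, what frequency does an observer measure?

β = v/c = 0.815
(1-β)/(1+β) = 0.185/1.815 = 0.10193
Doppler factor = √(0.10193) = 0.3193
f_obs = 429.5 × 0.3193 = 137.1 THz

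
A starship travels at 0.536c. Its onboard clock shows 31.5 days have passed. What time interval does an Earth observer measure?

Proper time Δt₀ = 31.5 days
γ = 1/√(1 - 0.536²) = 1.1845
Δt = γΔt₀ = 1.1845 × 31.5 = 37.31 days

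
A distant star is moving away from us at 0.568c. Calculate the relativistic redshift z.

β = 0.568
(1+β)/(1-β) = 1.568/0.432 = 3.6296
√(3.6296) = 1.9052
z = 1.9052 - 1 = 0.9052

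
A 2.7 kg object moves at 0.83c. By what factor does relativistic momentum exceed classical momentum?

p_rel = γmv, p_class = mv
Ratio = γ = 1/√(1 - 0.83²) = 1.793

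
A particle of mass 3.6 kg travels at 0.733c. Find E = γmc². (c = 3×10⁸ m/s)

γ = 1/√(1 - 0.733²) = 1.470
mc² = 3.6 × (3×10⁸)² = 3.240×10¹⁷ J
E = γmc² = 1.470 × 3.240×10¹⁷ = 4.763×10¹⁷ J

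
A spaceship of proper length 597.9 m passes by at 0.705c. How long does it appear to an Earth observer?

Proper length L₀ = 597.9 m
γ = 1/√(1 - 0.705²) = 1.410
L = L₀/γ = 597.9/1.410 = 424.0 m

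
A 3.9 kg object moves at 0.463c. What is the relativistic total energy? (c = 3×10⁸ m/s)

γ = 1/√(1 - 0.463²) = 1.1282
mc² = 3.9 × (3×10⁸)² = 3.510×10¹⁷ J
E = γmc² = 1.1282 × 3.510×10¹⁷ = 3.960×10¹⁷ J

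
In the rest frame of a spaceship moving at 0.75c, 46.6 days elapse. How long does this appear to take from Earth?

Proper time Δt₀ = 46.6 days
γ = 1/√(1 - 0.75²) = 1.5119
Δt = γΔt₀ = 1.5119 × 46.6 = 70.45 days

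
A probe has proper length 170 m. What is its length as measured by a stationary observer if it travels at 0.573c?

Proper length L₀ = 170 m
γ = 1/√(1 - 0.573²) = 1.220
L = L₀/γ = 170/1.220 = 139.3 m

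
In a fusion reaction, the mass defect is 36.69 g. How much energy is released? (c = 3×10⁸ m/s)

Convert mass defect: Δm = 36.69 g = 0.03669 kg
E = Δm·c² = 0.03669 × (3×10⁸)²
= 0.03669 × 9×10¹⁶ = 3.302×10¹⁵ J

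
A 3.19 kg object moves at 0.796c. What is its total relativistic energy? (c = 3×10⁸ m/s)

γ = 1/√(1 - 0.796²) = 1.652
mc² = 3.19 × (3×10⁸)² = 2.871×10¹⁷ J
E = γmc² = 1.652 × 2.871×10¹⁷ = 4.743×10¹⁷ J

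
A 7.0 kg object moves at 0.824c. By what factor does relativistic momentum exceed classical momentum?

p_rel = γmv, p_class = mv
Ratio = γ = 1/√(1 - 0.824²) = 1.765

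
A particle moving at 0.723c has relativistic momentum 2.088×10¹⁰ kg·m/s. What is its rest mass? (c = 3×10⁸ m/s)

γ = 1/√(1 - 0.723²) = 1.4475
v = 0.723 × 3×10⁸ = 2.169×10⁸ m/s
m = p/(γv) = 2.088×10¹⁰/(1.4475 × 2.169×10⁸) = 66.50 kg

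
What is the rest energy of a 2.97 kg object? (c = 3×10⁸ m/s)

c² = (3×10⁸)² = 9.000×10¹⁶ m²/s²
E₀ = mc² = 2.97 × 9.000×10¹⁶ = 2.673×10¹⁷ J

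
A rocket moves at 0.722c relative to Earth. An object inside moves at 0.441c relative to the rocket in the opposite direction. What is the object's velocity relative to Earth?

Object's velocity in rocket frame is u' = -0.441c
u = (u' + v)/(1 + u'v/c²) = (v - 0.441)/(1 - 0.441·v/c²)
Numerator: 0.722 - 0.441 = 0.281
Denominator: 1 - 0.318402 = 0.681598
u = 0.281/0.681598 = 0.4123c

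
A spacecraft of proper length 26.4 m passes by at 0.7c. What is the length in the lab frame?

Proper length L₀ = 26.4 m
γ = 1/√(1 - 0.7²) = 1.4003
L = L₀/γ = 26.4/1.4003 = 18.85 m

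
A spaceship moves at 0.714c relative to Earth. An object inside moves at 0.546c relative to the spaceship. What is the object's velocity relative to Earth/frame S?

u = (u' + v)/(1 + u'v/c²)
Numerator: 0.546 + 0.714 = 1.26
Denominator: 1 + 0.389844 = 1.389844
u = 1.26/1.389844 = 0.9066c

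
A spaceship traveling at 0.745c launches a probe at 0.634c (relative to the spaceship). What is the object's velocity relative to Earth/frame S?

u = (u' + v)/(1 + u'v/c²)
Numerator: 0.634 + 0.745 = 1.379
Denominator: 1 + 0.47233 = 1.47233
u = 1.379/1.47233 = 0.9366c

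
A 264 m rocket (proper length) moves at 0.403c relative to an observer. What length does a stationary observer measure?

Proper length L₀ = 264 m
γ = 1/√(1 - 0.403²) = 1.0927
L = L₀/γ = 264/1.0927 = 241.6 m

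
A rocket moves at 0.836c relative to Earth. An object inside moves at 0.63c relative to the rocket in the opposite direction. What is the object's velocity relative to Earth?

Object's velocity in rocket frame is u' = -0.63c
u = (u' + v)/(1 + u'v/c²) = (v - 0.63)/(1 - 0.63·v/c²)
Numerator: 0.836 - 0.63 = 0.206
Denominator: 1 - 0.52668 = 0.47332
u = 0.206/0.47332 = 0.4352c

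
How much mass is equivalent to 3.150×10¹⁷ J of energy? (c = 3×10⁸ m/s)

From E = mc², we get m = E/c²
c² = (3×10⁸)² = 9×10¹⁶ m²/s²
m = 3.150×10¹⁷ / 9×10¹⁶ = 3.500 kg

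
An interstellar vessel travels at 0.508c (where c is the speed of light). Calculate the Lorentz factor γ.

v/c = 0.508, so (v/c)² = 0.258064
1 - (v/c)² = 0.741936
γ = 1/√(0.741936) = 1.161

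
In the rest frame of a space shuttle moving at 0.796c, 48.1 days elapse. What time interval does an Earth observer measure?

Proper time Δt₀ = 48.1 days
γ = 1/√(1 - 0.796²) = 1.6521
Δt = γΔt₀ = 1.6521 × 48.1 = 79.47 days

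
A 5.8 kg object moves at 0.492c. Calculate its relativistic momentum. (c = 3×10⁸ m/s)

γ = 1/√(1 - 0.492²) = 1.1486
v = 0.492 × 3×10⁸ = 1.476×10⁸ m/s
p = γmv = 1.1486 × 5.8 × 1.476×10⁸ = 9.833×10⁸ kg·m/s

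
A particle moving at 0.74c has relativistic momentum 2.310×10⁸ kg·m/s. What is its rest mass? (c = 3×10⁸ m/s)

γ = 1/√(1 - 0.74²) = 1.4868
v = 0.74 × 3×10⁸ = 2.220×10⁸ m/s
m = p/(γv) = 2.310×10⁸/(1.4868 × 2.220×10⁸) = 0.6999 kg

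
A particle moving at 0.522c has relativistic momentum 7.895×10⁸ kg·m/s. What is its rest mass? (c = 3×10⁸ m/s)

γ = 1/√(1 - 0.522²) = 1.1724
v = 0.522 × 3×10⁸ = 1.566×10⁸ m/s
m = p/(γv) = 7.895×10⁸/(1.1724 × 1.566×10⁸) = 4.300 kg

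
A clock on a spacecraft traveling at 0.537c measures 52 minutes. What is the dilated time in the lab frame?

Proper time Δt₀ = 52 minutes
γ = 1/√(1 - 0.537²) = 1.1854
Δt = γΔt₀ = 1.1854 × 52 = 61.64 minutes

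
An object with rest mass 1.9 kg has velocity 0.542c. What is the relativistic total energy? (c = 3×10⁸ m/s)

γ = 1/√(1 - 0.542²) = 1.190
mc² = 1.9 × (3×10⁸)² = 1.710×10¹⁷ J
E = γmc² = 1.190 × 1.710×10¹⁷ = 2.035×10¹⁷ J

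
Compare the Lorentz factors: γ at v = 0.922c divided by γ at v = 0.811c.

γ₁ = 1/√(1 - 0.922²) = 2.583
γ₂ = 1/√(1 - 0.811²) = 1.709
γ₁/γ₂ = 2.583/1.709 = 1.511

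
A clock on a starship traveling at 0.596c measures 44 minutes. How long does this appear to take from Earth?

Proper time Δt₀ = 44 minutes
γ = 1/√(1 - 0.596²) = 1.2454
Δt = γΔt₀ = 1.2454 × 44 = 54.80 minutes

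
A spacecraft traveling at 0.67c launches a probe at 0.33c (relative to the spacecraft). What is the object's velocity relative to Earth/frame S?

u = (u' + v)/(1 + u'v/c²)
Numerator: 0.33 + 0.67 = 1
Denominator: 1 + 0.2211 = 1.2211
u = 1/1.2211 = 0.8189c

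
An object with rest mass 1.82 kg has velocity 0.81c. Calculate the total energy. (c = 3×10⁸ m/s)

γ = 1/√(1 - 0.81²) = 1.705
mc² = 1.82 × (3×10⁸)² = 1.638×10¹⁷ J
E = γmc² = 1.705 × 1.638×10¹⁷ = 2.793×10¹⁷ J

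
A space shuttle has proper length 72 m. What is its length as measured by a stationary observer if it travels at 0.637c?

Proper length L₀ = 72 m
γ = 1/√(1 - 0.637²) = 1.2972
L = L₀/γ = 72/1.2972 = 55.50 m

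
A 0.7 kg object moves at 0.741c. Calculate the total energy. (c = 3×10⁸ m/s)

γ = 1/√(1 - 0.741²) = 1.4892
mc² = 0.7 × (3×10⁸)² = 6.300×10¹⁶ J
E = γmc² = 1.4892 × 6.300×10¹⁶ = 9.382×10¹⁶ J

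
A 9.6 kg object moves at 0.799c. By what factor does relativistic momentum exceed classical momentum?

p_rel = γmv, p_class = mv
Ratio = γ = 1/√(1 - 0.799²) = 1.663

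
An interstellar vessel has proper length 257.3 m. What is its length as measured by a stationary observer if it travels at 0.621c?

Proper length L₀ = 257.3 m
γ = 1/√(1 - 0.621²) = 1.2758
L = L₀/γ = 257.3/1.2758 = 201.7 m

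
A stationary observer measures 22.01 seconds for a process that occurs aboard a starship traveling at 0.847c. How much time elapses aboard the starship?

Dilated time Δt = 22.01 seconds
γ = 1/√(1 - 0.847²) = 1.881
Δt₀ = Δt/γ = 22.01/1.881 = 11.70 seconds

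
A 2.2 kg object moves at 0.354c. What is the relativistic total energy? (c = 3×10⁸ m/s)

γ = 1/√(1 - 0.354²) = 1.069
mc² = 2.2 × (3×10⁸)² = 1.980×10¹⁷ J
E = γmc² = 1.069 × 1.980×10¹⁷ = 2.117×10¹⁷ J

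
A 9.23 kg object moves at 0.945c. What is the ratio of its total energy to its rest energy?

E = γmc², E₀ = mc²
E/E₀ = γ = 1/√(1 - 0.945²) = 3.057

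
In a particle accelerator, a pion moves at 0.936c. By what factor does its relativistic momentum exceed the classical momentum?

p_rel = γmv, p_class = mv
Ratio = γ = 1/√(1 - 0.936²)
= 1/√(0.123904) = 2.841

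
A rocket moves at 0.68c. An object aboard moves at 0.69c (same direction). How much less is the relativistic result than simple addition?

Classical: u' + v = 0.69 + 0.68 = 1.37c
Relativistic: u = (0.69 + 0.68)/(1 + 0.4692) = 1.37/1.4692 = 0.9325c
Difference: 1.37 - 0.9325 = 0.4375c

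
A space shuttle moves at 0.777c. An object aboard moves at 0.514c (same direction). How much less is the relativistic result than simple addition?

Classical: u' + v = 0.514 + 0.777 = 1.291c
Relativistic: u = (0.514 + 0.777)/(1 + 0.399378) = 1.291/1.399378 = 0.9226c
Difference: 1.291 - 0.9226 = 0.3684c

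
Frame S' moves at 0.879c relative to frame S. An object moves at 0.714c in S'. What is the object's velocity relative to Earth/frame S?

u = (u' + v)/(1 + u'v/c²)
Numerator: 0.714 + 0.879 = 1.593
Denominator: 1 + 0.627606 = 1.627606
u = 1.593/1.627606 = 0.9787c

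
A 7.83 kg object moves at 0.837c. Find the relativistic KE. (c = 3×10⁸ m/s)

γ = 1/√(1 - 0.837²) = 1.8275
γ - 1 = 0.8275
KE = (γ-1)mc² = 0.8275 × 7.83 × (3×10⁸)² = 5.831×10¹⁷ J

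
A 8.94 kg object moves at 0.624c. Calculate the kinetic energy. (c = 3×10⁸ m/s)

γ = 1/√(1 - 0.624²) = 1.27971
γ - 1 = 0.27971
KE = (γ-1)mc² = 0.27971 × 8.94 × (3×10⁸)² = 2.251×10¹⁷ J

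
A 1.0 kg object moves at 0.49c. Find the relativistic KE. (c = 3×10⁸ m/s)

γ = 1/√(1 - 0.49²) = 1.14715
γ - 1 = 0.14715
KE = (γ-1)mc² = 0.14715 × 1.0 × (3×10⁸)² = 1.324×10¹⁶ J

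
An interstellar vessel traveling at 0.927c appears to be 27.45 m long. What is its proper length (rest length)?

Contracted length L = 27.45 m
γ = 1/√(1 - 0.927²) = 2.6662
L₀ = γL = 2.6662 × 27.45 = 73.19 m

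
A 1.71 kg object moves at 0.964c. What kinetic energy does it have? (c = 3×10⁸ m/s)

γ = 1/√(1 - 0.964²) = 3.761
γ - 1 = 2.761
KE = (γ-1)mc² = 2.761 × 1.71 × (3×10⁸)² = 4.249×10¹⁷ J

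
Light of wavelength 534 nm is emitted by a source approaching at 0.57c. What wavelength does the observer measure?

β = 0.57
Wavelength Doppler factor = √(0.43/1.57) = √(0.273885) = 0.52334
λ_obs = 534 × 0.52334 = 279.5 nm (blueshift)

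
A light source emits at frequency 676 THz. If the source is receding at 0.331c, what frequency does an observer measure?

β = v/c = 0.331
(1-β)/(1+β) = 0.669/1.331 = 0.50263
Doppler factor = √(0.50263) = 0.7090
f_obs = 676 × 0.7090 = 479.3 THz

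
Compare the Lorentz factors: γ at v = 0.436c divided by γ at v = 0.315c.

γ₁ = 1/√(1 - 0.436²) = 1.1112
γ₂ = 1/√(1 - 0.315²) = 1.0536
γ₁/γ₂ = 1.1112/1.0536 = 1.055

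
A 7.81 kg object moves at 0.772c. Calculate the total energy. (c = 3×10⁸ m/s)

γ = 1/√(1 - 0.772²) = 1.573
mc² = 7.81 × (3×10⁸)² = 7.029×10¹⁷ J
E = γmc² = 1.573 × 7.029×10¹⁷ = 1.106×10¹⁸ J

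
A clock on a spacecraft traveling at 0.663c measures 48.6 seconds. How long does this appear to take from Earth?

Proper time Δt₀ = 48.6 seconds
γ = 1/√(1 - 0.663²) = 1.3358
Δt = γΔt₀ = 1.3358 × 48.6 = 64.92 seconds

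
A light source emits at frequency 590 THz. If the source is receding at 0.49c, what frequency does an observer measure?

β = v/c = 0.49
(1-β)/(1+β) = 0.51/1.49 = 0.34228
Doppler factor = √(0.34228) = 0.5850
f_obs = 590 × 0.5850 = 345.2 THz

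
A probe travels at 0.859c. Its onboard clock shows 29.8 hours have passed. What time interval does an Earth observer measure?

Proper time Δt₀ = 29.8 hours
γ = 1/√(1 - 0.859²) = 1.9532
Δt = γΔt₀ = 1.9532 × 29.8 = 58.21 hours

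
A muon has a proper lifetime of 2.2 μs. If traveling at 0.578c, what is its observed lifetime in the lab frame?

Proper lifetime τ₀ = 2.2 μs
γ = 1/√(1 - 0.578²) = 1.2254
τ = γτ₀ = 1.2254 × 2.2 μs = 2.696 μs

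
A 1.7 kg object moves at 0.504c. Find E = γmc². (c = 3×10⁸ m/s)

γ = 1/√(1 - 0.504²) = 1.1578
mc² = 1.7 × (3×10⁸)² = 1.530×10¹⁷ J
E = γmc² = 1.1578 × 1.530×10¹⁷ = 1.771×10¹⁷ J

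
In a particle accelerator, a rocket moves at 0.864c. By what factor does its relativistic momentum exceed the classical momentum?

p_rel = γmv, p_class = mv
Ratio = γ = 1/√(1 - 0.864²)
= 1/√(0.253504) = 1.986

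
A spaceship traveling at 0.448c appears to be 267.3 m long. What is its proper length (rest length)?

Contracted length L = 267.3 m
γ = 1/√(1 - 0.448²) = 1.1185
L₀ = γL = 1.1185 × 267.3 = 299.0 m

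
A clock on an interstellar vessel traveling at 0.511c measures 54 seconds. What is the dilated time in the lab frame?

Proper time Δt₀ = 54 seconds
γ = 1/√(1 - 0.511²) = 1.1634
Δt = γΔt₀ = 1.1634 × 54 = 62.82 seconds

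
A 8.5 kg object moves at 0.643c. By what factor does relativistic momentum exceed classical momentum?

p_rel = γmv, p_class = mv
Ratio = γ = 1/√(1 - 0.643²) = 1.306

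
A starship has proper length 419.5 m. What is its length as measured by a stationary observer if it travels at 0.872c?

Proper length L₀ = 419.5 m
γ = 1/√(1 - 0.872²) = 2.043
L = L₀/γ = 419.5/2.043 = 205.3 m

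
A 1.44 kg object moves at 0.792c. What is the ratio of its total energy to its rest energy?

E = γmc², E₀ = mc²
E/E₀ = γ = 1/√(1 - 0.792²) = 1.638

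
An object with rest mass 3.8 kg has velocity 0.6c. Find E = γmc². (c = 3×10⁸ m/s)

γ = 1/√(1 - 0.6²) = 1.250
mc² = 3.8 × (3×10⁸)² = 3.420×10¹⁷ J
E = γmc² = 1.250 × 3.420×10¹⁷ = 4.275×10¹⁷ J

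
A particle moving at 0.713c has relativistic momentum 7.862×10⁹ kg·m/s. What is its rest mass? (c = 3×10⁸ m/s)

γ = 1/√(1 - 0.713²) = 1.4262
v = 0.713 × 3×10⁸ = 2.139×10⁸ m/s
m = p/(γv) = 7.862×10⁹/(1.4262 × 2.139×10⁸) = 25.77 kg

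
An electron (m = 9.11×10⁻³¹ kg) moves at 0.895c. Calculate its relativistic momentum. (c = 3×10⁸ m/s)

γ = 1/√(1 - 0.895²) = 2.242
v = 0.895 × 3×10⁸ = 2.685×10⁸ m/s
p = γmv = 2.242 × 9.11×10⁻³¹ × 2.685×10⁸ = 5.484×10⁻²² kg·m/s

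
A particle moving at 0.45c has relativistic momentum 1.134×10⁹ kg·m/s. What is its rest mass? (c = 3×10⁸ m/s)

γ = 1/√(1 - 0.45²) = 1.1198
v = 0.45 × 3×10⁸ = 1.350×10⁸ m/s
m = p/(γv) = 1.134×10⁹/(1.1198 × 1.350×10⁸) = 7.501 kg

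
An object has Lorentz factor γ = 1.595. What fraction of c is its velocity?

From γ = 1/√(1 - v²/c²):
1/γ² = 1/1.595² = 0.39308
v²/c² = 1 - 0.39308 = 0.60692
v/c = √(0.60692) = 0.7791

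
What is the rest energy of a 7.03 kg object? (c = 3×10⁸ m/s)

c² = (3×10⁸)² = 9.000×10¹⁶ m²/s²
E₀ = mc² = 7.03 × 9.000×10¹⁶ = 6.327×10¹⁷ J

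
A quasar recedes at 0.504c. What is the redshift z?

β = 0.504
(1+β)/(1-β) = 1.504/0.496 = 3.032
√(3.032) = 1.7413
z = 1.7413 - 1 = 0.7413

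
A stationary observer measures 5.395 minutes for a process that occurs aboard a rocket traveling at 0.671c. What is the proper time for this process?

Dilated time Δt = 5.395 minutes
γ = 1/√(1 - 0.671²) = 1.3487
Δt₀ = Δt/γ = 5.395/1.3487 = 4.000 minutes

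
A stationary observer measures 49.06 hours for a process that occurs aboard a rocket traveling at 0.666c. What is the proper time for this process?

Dilated time Δt = 49.06 hours
γ = 1/√(1 - 0.666²) = 1.3406
Δt₀ = Δt/γ = 49.06/1.3406 = 36.60 hours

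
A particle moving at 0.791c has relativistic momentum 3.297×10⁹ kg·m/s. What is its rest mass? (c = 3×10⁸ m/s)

γ = 1/√(1 - 0.791²) = 1.6345
v = 0.791 × 3×10⁸ = 2.373×10⁸ m/s
m = p/(γv) = 3.297×10⁹/(1.6345 × 2.373×10⁸) = 8.500 kg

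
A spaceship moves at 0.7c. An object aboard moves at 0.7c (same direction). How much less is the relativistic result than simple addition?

Classical: u' + v = 0.7 + 0.7 = 1.4c
Relativistic: u = (0.7 + 0.7)/(1 + 0.49) = 1.4/1.49 = 0.9396c
Difference: 1.4 - 0.9396 = 0.4604c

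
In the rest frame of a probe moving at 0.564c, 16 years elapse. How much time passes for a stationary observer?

Proper time Δt₀ = 16 years
γ = 1/√(1 - 0.564²) = 1.211
Δt = γΔt₀ = 1.211 × 16 = 19.38 years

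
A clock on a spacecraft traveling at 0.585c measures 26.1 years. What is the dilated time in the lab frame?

Proper time Δt₀ = 26.1 years
γ = 1/√(1 - 0.585²) = 1.233
Δt = γΔt₀ = 1.233 × 26.1 = 32.18 years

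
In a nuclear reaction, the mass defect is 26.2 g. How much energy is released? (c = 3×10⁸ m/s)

Convert mass defect: Δm = 26.2 g = 0.0262 kg
E = Δm·c² = 0.0262 × (3×10⁸)²
= 0.0262 × 9×10¹⁶ = 2.358×10¹⁵ J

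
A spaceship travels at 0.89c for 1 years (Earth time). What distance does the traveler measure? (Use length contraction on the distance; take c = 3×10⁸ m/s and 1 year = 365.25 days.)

Earth distance: d = v × t = 0.89c × 1 yr = 8.426×10¹⁵ m
γ = 2.193
d' = d/γ = 8.426×10¹⁵/2.193 = 3.842×10¹⁵ m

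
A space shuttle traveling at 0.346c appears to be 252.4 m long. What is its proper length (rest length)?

Contracted length L = 252.4 m
γ = 1/√(1 - 0.346²) = 1.0658
L₀ = γL = 1.0658 × 252.4 = 269.0 m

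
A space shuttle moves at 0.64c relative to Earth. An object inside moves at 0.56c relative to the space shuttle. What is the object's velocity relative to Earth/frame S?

u = (u' + v)/(1 + u'v/c²)
Numerator: 0.56 + 0.64 = 1.2
Denominator: 1 + 0.3584 = 1.3584
u = 1.2/1.3584 = 0.8834c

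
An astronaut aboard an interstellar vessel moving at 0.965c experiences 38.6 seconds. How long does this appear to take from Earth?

Proper time Δt₀ = 38.6 seconds
γ = 1/√(1 - 0.965²) = 3.813
Δt = γΔt₀ = 3.813 × 38.6 = 147.2 seconds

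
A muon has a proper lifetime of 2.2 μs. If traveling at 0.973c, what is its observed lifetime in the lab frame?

Proper lifetime τ₀ = 2.2 μs
γ = 1/√(1 - 0.973²) = 4.3327
τ = γτ₀ = 4.3327 × 2.2 μs = 9.532 μs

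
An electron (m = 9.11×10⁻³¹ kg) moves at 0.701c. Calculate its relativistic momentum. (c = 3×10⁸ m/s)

γ = 1/√(1 - 0.701²) = 1.402
v = 0.701 × 3×10⁸ = 2.103×10⁸ m/s
p = γmv = 1.402 × 9.11×10⁻³¹ × 2.103×10⁸ = 2.686×10⁻²² kg·m/s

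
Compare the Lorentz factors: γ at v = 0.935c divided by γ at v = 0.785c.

γ₁ = 1/√(1 - 0.935²) = 2.820
γ₂ = 1/√(1 - 0.785²) = 1.614
γ₁/γ₂ = 2.820/1.614 = 1.747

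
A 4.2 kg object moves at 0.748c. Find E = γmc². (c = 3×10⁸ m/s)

γ = 1/√(1 - 0.748²) = 1.5067
mc² = 4.2 × (3×10⁸)² = 3.780×10¹⁷ J
E = γmc² = 1.5067 × 3.780×10¹⁷ = 5.695×10¹⁷ J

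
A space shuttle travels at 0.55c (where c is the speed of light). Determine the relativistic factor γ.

v/c = 0.55, so (v/c)² = 0.3025
1 - (v/c)² = 0.6975
γ = 1/√(0.6975) = 1.197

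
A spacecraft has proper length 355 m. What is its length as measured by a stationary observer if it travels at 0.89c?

Proper length L₀ = 355 m
γ = 1/√(1 - 0.89²) = 2.193
L = L₀/γ = 355/2.193 = 161.9 m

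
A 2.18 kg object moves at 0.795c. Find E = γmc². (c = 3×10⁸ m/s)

γ = 1/√(1 - 0.795²) = 1.6485
mc² = 2.18 × (3×10⁸)² = 1.962×10¹⁷ J
E = γmc² = 1.6485 × 1.962×10¹⁷ = 3.234×10¹⁷ J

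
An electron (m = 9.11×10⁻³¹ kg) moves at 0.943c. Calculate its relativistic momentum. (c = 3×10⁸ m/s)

γ = 1/√(1 - 0.943²) = 3.0049
v = 0.943 × 3×10⁸ = 2.829×10⁸ m/s
p = γmv = 3.0049 × 9.11×10⁻³¹ × 2.829×10⁸ = 7.744×10⁻²² kg·m/s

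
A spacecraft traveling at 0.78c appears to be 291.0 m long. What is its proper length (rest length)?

Contracted length L = 291.0 m
γ = 1/√(1 - 0.78²) = 1.598
L₀ = γL = 1.598 × 291.0 = 465.0 m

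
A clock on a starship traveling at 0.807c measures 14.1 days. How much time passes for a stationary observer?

Proper time Δt₀ = 14.1 days
γ = 1/√(1 - 0.807²) = 1.6933
Δt = γΔt₀ = 1.6933 × 14.1 = 23.88 days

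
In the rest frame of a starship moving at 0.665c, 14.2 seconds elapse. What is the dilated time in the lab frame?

Proper time Δt₀ = 14.2 seconds
γ = 1/√(1 - 0.665²) = 1.339
Δt = γΔt₀ = 1.339 × 14.2 = 19.01 seconds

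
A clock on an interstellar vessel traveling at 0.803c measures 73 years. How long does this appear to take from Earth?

Proper time Δt₀ = 73 years
γ = 1/√(1 - 0.803²) = 1.678
Δt = γΔt₀ = 1.678 × 73 = 122.5 years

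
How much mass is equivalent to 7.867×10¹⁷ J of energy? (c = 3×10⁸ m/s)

From E = mc², we get m = E/c²
c² = (3×10⁸)² = 9×10¹⁶ m²/s²
m = 7.867×10¹⁷ / 9×10¹⁶ = 8.741 kg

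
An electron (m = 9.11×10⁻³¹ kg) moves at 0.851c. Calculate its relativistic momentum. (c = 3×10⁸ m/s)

γ = 1/√(1 - 0.851²) = 1.9042
v = 0.851 × 3×10⁸ = 2.553×10⁸ m/s
p = γmv = 1.9042 × 9.11×10⁻³¹ × 2.553×10⁸ = 4.429×10⁻²² kg·m/s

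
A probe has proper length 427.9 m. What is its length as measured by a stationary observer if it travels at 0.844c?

Proper length L₀ = 427.9 m
γ = 1/√(1 - 0.844²) = 1.8645
L = L₀/γ = 427.9/1.8645 = 229.5 m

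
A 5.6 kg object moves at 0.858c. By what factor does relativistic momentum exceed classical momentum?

p_rel = γmv, p_class = mv
Ratio = γ = 1/√(1 - 0.858²) = 1.947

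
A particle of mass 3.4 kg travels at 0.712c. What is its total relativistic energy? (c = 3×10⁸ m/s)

γ = 1/√(1 - 0.712²) = 1.4241
mc² = 3.4 × (3×10⁸)² = 3.060×10¹⁷ J
E = γmc² = 1.4241 × 3.060×10¹⁷ = 4.358×10¹⁷ J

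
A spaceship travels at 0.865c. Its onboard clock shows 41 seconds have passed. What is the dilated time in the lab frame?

Proper time Δt₀ = 41 seconds
γ = 1/√(1 - 0.865²) = 1.993
Δt = γΔt₀ = 1.993 × 41 = 81.71 seconds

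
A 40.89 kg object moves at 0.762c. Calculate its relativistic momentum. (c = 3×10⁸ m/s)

γ = 1/√(1 - 0.762²) = 1.544
v = 0.762 × 3×10⁸ = 2.286×10⁸ m/s
p = γmv = 1.544 × 40.89 × 2.286×10⁸ = 1.443×10¹⁰ kg·m/s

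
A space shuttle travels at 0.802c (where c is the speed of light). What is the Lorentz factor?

v/c = 0.802, so (v/c)² = 0.643204
1 - (v/c)² = 0.356796
γ = 1/√(0.356796) = 1.674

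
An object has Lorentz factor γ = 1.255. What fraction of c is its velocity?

From γ = 1/√(1 - v²/c²):
1/γ² = 1/1.255² = 0.6349
v²/c² = 1 - 0.6349 = 0.3651
v/c = √(0.3651) = 0.6042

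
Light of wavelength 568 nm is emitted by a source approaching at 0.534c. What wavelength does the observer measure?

β = 0.534
Wavelength Doppler factor = √(0.466/1.534) = √(0.3038) = 0.5512
λ_obs = 568 × 0.5512 = 313.1 nm (blueshift)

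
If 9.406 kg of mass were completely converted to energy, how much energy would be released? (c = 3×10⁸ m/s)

Using E = mc²:
c² = (3×10⁸)² = 9×10¹⁶ m²/s²
E = 9.406 × 9×10¹⁶ = 8.465×10¹⁷ J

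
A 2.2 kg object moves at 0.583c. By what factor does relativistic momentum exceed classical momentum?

p_rel = γmv, p_class = mv
Ratio = γ = 1/√(1 - 0.583²) = 1.231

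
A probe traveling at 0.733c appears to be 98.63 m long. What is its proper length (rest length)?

Contracted length L = 98.63 m
γ = 1/√(1 - 0.733²) = 1.470
L₀ = γL = 1.470 × 98.63 = 145.0 m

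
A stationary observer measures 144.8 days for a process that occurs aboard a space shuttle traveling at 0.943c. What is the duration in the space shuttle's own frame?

Dilated time Δt = 144.8 days
γ = 1/√(1 - 0.943²) = 3.005
Δt₀ = Δt/γ = 144.8/3.005 = 48.19 days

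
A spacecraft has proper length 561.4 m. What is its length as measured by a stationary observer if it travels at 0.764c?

Proper length L₀ = 561.4 m
γ = 1/√(1 - 0.764²) = 1.550
L = L₀/γ = 561.4/1.550 = 362.2 m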